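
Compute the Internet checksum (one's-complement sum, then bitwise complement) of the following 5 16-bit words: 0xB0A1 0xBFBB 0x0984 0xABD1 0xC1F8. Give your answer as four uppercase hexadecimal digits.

One's-complement addition (fold any carry out of bit 15 back into bit 0):
  0xB0A1 + 0xBFBB = 0x1705C → wrap carry → 0x705D
  0x705D + 0x0984 = 0x079E1
  0x79E1 + 0xABD1 = 0x125B2 → wrap carry → 0x25B3
  0x25B3 + 0xC1F8 = 0x0E7AB
One's-complement sum = 0xE7AB.
Checksum = ~0xE7AB & 0xFFFF = 0x1854.

1854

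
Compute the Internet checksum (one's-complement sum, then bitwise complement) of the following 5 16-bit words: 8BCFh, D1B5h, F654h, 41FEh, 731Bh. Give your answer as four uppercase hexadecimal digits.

F70B

One's-complement addition (fold any carry out of bit 15 back into bit 0):
  0x8BCF + 0xD1B5 = 0x15D84 → wrap carry → 0x5D85
  0x5D85 + 0xF654 = 0x153D9 → wrap carry → 0x53DA
  0x53DA + 0x41FE = 0x095D8
  0x95D8 + 0x731B = 0x108F3 → wrap carry → 0x08F4
One's-complement sum = 0x08F4.
Checksum = ~0x08F4 & 0xFFFF = 0xF70B.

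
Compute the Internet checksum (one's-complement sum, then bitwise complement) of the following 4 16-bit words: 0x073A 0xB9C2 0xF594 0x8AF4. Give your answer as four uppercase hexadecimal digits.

One's-complement addition (fold any carry out of bit 15 back into bit 0):
  0x073A + 0xB9C2 = 0x0C0FC
  0xC0FC + 0xF594 = 0x1B690 → wrap carry → 0xB691
  0xB691 + 0x8AF4 = 0x14185 → wrap carry → 0x4186
One's-complement sum = 0x4186.
Checksum = ~0x4186 & 0xFFFF = 0xBE79.

BE79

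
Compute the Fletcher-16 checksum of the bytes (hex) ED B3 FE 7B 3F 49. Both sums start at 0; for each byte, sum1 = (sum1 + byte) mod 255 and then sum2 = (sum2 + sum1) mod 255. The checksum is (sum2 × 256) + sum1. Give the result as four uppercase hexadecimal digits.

4CA4

Running sums (mod 255):
  after byte 0 (ED): sum1=237, sum2=237
  after byte 1 (B3): sum1=161, sum2=143
  after byte 2 (FE): sum1=160, sum2=48
  after byte 3 (7B): sum1=28, sum2=76
  after byte 4 (3F): sum1=91, sum2=167
  after byte 5 (49): sum1=164, sum2=76
Checksum = sum2·256 + sum1 = 76·256 + 164 = 19620 = 0x4CA4.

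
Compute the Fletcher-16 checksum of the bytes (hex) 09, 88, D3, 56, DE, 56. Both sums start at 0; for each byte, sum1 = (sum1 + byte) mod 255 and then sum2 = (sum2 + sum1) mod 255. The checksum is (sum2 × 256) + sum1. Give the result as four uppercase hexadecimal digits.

Running sums (mod 255):
  after byte 0 (09): sum1=9, sum2=9
  after byte 1 (88): sum1=145, sum2=154
  after byte 2 (D3): sum1=101, sum2=0
  after byte 3 (56): sum1=187, sum2=187
  after byte 4 (DE): sum1=154, sum2=86
  after byte 5 (56): sum1=240, sum2=71
Checksum = sum2·256 + sum1 = 71·256 + 240 = 18416 = 0x47F0.

47F0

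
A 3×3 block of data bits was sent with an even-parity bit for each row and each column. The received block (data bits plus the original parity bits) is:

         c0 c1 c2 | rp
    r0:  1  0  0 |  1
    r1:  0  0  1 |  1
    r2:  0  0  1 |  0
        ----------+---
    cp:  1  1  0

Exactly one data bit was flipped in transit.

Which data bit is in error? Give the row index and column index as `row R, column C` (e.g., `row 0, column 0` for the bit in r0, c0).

row 2, column 1

Recompute each row's even parity and compare to rp:
  r0: data parity 1, sent rp 1 → ok
  r1: data parity 1, sent rp 1 → ok
  r2: data parity 1, sent rp 0 → mismatch
Recompute each column's even parity and compare to cp:
  c0: data parity 1, sent cp 1 → ok
  c1: data parity 0, sent cp 1 → mismatch
  c2: data parity 0, sent cp 0 → ok
Exactly one row (r2) and one column (c1) fail → the flipped bit is at their intersection.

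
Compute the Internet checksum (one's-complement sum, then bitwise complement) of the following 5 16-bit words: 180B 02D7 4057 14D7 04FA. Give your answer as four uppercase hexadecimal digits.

8AF5

One's-complement addition (fold any carry out of bit 15 back into bit 0):
  0x180B + 0x02D7 = 0x01AE2
  0x1AE2 + 0x4057 = 0x05B39
  0x5B39 + 0x14D7 = 0x07010
  0x7010 + 0x04FA = 0x0750A
One's-complement sum = 0x750A.
Checksum = ~0x750A & 0xFFFF = 0x8AF5.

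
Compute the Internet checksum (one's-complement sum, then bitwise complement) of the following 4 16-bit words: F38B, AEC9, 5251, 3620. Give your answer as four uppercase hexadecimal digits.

One's-complement addition (fold any carry out of bit 15 back into bit 0):
  0xF38B + 0xAEC9 = 0x1A254 → wrap carry → 0xA255
  0xA255 + 0x5251 = 0x0F4A6
  0xF4A6 + 0x3620 = 0x12AC6 → wrap carry → 0x2AC7
One's-complement sum = 0x2AC7.
Checksum = ~0x2AC7 & 0xFFFF = 0xD538.

D538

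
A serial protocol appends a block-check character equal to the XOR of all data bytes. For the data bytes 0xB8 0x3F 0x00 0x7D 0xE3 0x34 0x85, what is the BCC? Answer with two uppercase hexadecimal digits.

XOR the bytes together:
  start with 0xB8
  0xB8 ⊕ 0x3F = 0x87
  0x87 ⊕ 0x00 = 0x87
  0x87 ⊕ 0x7D = 0xFA
  0xFA ⊕ 0xE3 = 0x19
  0x19 ⊕ 0x34 = 0x2D
  0x2D ⊕ 0x85 = 0xA8

A8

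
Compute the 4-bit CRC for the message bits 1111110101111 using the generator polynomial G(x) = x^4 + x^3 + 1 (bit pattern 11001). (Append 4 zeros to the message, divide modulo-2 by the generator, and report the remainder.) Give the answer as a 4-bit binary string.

Append 4 zeros: 11111101011110000. Divide by 11001 (XOR where the leading bit is 1):
  pos 0: 11111 XOR 11001 = 00110
  pos 2: 11010 XOR 11001 = 00011
  pos 5: 11101 XOR 11001 = 00100
  pos 7: 10011 XOR 11001 = 01010
  pos 8: 10101 XOR 11001 = 01100
  pos 9: 11000 XOR 11001 = 00001
Remainder (last 4 bits) = 1000. This is the CRC / FCS.

1000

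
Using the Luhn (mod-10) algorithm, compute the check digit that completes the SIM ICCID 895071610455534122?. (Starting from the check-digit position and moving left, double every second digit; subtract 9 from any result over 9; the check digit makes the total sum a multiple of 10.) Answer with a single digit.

4

Partial digits right→left: 2 2 1 4 3 5 5 5 4 0 1 6 1 7 0 5 9 8
Double every second digit counting from the check-digit position (so the 1st, 3rd, 5th, ... of the partial from the right).
  doubled (with −9 where >9): 4 2 6 1 8 2 2 0 9 → sum 34
  kept as-is: 2 4 5 5 0 6 7 5 8 → sum 42
Total = 34 + 42 = 76.
Check digit = (10 − (76 mod 10)) mod 10 = 4.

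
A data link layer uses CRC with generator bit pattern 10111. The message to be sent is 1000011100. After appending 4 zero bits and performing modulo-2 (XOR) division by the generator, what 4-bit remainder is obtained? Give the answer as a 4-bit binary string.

Append 4 zeros: 10000111000000. Divide by 10111 (XOR where the leading bit is 1):
  pos 0: 10000 XOR 10111 = 00111
  pos 2: 11111 XOR 10111 = 01000
  pos 3: 10001 XOR 10111 = 00110
  pos 5: 11000 XOR 10111 = 01111
  pos 6: 11110 XOR 10111 = 01001
  pos 7: 10010 XOR 10111 = 00101
  pos 9: 10100 XOR 10111 = 00011
Remainder (last 4 bits) = 0011. This is the CRC / FCS.

0011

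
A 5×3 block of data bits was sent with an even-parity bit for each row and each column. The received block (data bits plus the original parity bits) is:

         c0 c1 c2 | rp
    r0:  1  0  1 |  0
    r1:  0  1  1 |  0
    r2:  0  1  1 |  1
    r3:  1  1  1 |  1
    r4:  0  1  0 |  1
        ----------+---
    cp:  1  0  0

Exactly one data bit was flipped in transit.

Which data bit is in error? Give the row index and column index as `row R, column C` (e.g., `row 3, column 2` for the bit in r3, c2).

row 2, column 0

Recompute each row's even parity and compare to rp:
  r0: data parity 0, sent rp 0 → ok
  r1: data parity 0, sent rp 0 → ok
  r2: data parity 0, sent rp 1 → mismatch
  r3: data parity 1, sent rp 1 → ok
  r4: data parity 1, sent rp 1 → ok
Recompute each column's even parity and compare to cp:
  c0: data parity 0, sent cp 1 → mismatch
  c1: data parity 0, sent cp 0 → ok
  c2: data parity 0, sent cp 0 → ok
Exactly one row (r2) and one column (c0) fail → the flipped bit is at their intersection.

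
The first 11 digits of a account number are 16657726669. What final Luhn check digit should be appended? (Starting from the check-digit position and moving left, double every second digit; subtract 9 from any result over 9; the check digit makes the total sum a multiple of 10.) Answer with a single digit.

4

Partial digits right→left: 9 6 6 6 2 7 7 5 6 6 1
Double every second digit counting from the check-digit position (so the 1st, 3rd, 5th, ... of the partial from the right).
  doubled (with −9 where >9): 9 3 4 5 3 2 → sum 26
  kept as-is: 6 6 7 5 6 → sum 30
Total = 26 + 30 = 56.
Check digit = (10 − (56 mod 10)) mod 10 = 4.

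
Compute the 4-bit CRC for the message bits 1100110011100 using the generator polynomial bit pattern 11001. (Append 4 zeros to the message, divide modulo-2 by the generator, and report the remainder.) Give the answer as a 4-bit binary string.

1011

Append 4 zeros: 11001100111000000. Divide by 11001 (XOR where the leading bit is 1):
  pos 0: 11001 XOR 11001 = 00000
  pos 5: 10011 XOR 11001 = 01010
  pos 6: 10101 XOR 11001 = 01100
  pos 7: 11000 XOR 11001 = 00001
  pos 11: 10000 XOR 11001 = 01001
  pos 12: 10010 XOR 11001 = 01011
Remainder (last 4 bits) = 1011. This is the CRC / FCS.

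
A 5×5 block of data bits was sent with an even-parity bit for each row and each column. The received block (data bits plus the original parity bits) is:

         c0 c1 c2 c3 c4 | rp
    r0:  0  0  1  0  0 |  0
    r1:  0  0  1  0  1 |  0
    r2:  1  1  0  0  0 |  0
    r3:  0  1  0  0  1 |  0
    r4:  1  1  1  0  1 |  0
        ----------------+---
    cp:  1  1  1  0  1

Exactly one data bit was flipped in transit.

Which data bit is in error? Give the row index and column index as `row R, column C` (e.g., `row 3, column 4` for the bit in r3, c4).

row 0, column 0

Recompute each row's even parity and compare to rp:
  r0: data parity 1, sent rp 0 → mismatch
  r1: data parity 0, sent rp 0 → ok
  r2: data parity 0, sent rp 0 → ok
  r3: data parity 0, sent rp 0 → ok
  r4: data parity 0, sent rp 0 → ok
Recompute each column's even parity and compare to cp:
  c0: data parity 0, sent cp 1 → mismatch
  c1: data parity 1, sent cp 1 → ok
  c2: data parity 1, sent cp 1 → ok
  c3: data parity 0, sent cp 0 → ok
  c4: data parity 1, sent cp 1 → ok
Exactly one row (r0) and one column (c0) fail → the flipped bit is at their intersection.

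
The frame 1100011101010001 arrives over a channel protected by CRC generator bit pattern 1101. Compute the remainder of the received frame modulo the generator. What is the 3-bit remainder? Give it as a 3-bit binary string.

Modulo-2 division of 1100011101010001 by 1101:
  pos 0: 1100 XOR 1101 = 0001
  pos 3: 1011 XOR 1101 = 0110
  pos 4: 1101 XOR 1101 = 0000
  pos 9: 1010 XOR 1101 = 0111
  pos 10: 1110 XOR 1101 = 0011
  pos 12: 1101 XOR 1101 = 0000
Remainder = 000 (zero — the frame passes the CRC check).

000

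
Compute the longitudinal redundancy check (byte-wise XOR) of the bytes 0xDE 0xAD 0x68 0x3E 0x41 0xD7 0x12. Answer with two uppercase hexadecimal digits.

A1

XOR the bytes together:
  start with 0xDE
  0xDE ⊕ 0xAD = 0x73
  0x73 ⊕ 0x68 = 0x1B
  0x1B ⊕ 0x3E = 0x25
  0x25 ⊕ 0x41 = 0x64
  0x64 ⊕ 0xD7 = 0xB3
  0xB3 ⊕ 0x12 = 0xA1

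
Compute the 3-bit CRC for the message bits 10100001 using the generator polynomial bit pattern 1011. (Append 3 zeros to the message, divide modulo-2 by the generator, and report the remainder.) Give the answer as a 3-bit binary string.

Append 3 zeros: 10100001000. Divide by 1011 (XOR where the leading bit is 1):
  pos 0: 1010 XOR 1011 = 0001
  pos 3: 1000 XOR 1011 = 0011
  pos 5: 1110 XOR 1011 = 0101
  pos 6: 1010 XOR 1011 = 0001
Remainder (last 3 bits) = 010. This is the CRC / FCS.

010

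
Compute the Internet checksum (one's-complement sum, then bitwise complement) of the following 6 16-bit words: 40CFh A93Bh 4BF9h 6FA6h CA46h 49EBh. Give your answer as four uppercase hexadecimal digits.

One's-complement addition (fold any carry out of bit 15 back into bit 0):
  0x40CF + 0xA93B = 0x0EA0A
  0xEA0A + 0x4BF9 = 0x13603 → wrap carry → 0x3604
  0x3604 + 0x6FA6 = 0x0A5AA
  0xA5AA + 0xCA46 = 0x16FF0 → wrap carry → 0x6FF1
  0x6FF1 + 0x49EB = 0x0B9DC
One's-complement sum = 0xB9DC.
Checksum = ~0xB9DC & 0xFFFF = 0x4623.

4623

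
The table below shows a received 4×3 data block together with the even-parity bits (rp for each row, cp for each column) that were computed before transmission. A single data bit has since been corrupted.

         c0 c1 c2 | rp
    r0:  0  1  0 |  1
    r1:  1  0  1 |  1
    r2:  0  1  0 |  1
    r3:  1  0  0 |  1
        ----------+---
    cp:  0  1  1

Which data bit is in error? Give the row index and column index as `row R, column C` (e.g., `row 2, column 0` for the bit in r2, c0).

Recompute each row's even parity and compare to rp:
  r0: data parity 1, sent rp 1 → ok
  r1: data parity 0, sent rp 1 → mismatch
  r2: data parity 1, sent rp 1 → ok
  r3: data parity 1, sent rp 1 → ok
Recompute each column's even parity and compare to cp:
  c0: data parity 0, sent cp 0 → ok
  c1: data parity 0, sent cp 1 → mismatch
  c2: data parity 1, sent cp 1 → ok
Exactly one row (r1) and one column (c1) fail → the flipped bit is at their intersection.

row 1, column 1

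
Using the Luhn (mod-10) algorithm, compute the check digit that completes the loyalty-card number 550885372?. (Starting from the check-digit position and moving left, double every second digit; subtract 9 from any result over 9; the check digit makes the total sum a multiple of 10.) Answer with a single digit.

7

Partial digits right→left: 2 7 3 5 8 8 0 5 5
Double every second digit counting from the check-digit position (so the 1st, 3rd, 5th, ... of the partial from the right).
  doubled (with −9 where >9): 4 6 7 0 1 → sum 18
  kept as-is: 7 5 8 5 → sum 25
Total = 18 + 25 = 43.
Check digit = (10 − (43 mod 10)) mod 10 = 7.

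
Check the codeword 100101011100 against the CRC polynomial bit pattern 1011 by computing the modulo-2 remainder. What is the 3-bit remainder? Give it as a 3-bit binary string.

000

Modulo-2 division of 100101011100 by 1011:
  pos 0: 1001 XOR 1011 = 0010
  pos 2: 1001 XOR 1011 = 0010
  pos 4: 1001 XOR 1011 = 0010
  pos 6: 1011 XOR 1011 = 0000
Remainder = 000 (zero — the frame passes the CRC check).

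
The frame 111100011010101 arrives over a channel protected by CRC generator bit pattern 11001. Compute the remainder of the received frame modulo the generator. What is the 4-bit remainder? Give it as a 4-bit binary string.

Modulo-2 division of 111100011010101 by 11001:
  pos 0: 11110 XOR 11001 = 00111
  pos 2: 11100 XOR 11001 = 00101
  pos 4: 10111 XOR 11001 = 01110
  pos 5: 11100 XOR 11001 = 00101
  pos 7: 10110 XOR 11001 = 01111
  pos 8: 11111 XOR 11001 = 00110
  pos 10: 11001 XOR 11001 = 00000
Remainder = 0000 (zero — the frame passes the CRC check).

0000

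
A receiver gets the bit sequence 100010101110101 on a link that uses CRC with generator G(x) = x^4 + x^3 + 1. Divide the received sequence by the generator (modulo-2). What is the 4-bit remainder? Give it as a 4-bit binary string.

0000

Modulo-2 division of 100010101110101 by 11001:
  pos 0: 10001 XOR 11001 = 01000
  pos 1: 10000 XOR 11001 = 01001
  pos 2: 10011 XOR 11001 = 01010
  pos 3: 10100 XOR 11001 = 01101
  pos 4: 11011 XOR 11001 = 00010
  pos 7: 10110 XOR 11001 = 01111
  pos 8: 11111 XOR 11001 = 00110
  pos 10: 11001 XOR 11001 = 00000
Remainder = 0000 (zero — the frame passes the CRC check).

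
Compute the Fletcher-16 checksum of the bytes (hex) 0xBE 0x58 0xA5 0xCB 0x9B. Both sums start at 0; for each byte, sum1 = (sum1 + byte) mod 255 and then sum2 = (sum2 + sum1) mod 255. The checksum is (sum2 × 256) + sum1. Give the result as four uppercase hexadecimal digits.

Running sums (mod 255):
  after byte 0 (0xBE): sum1=190, sum2=190
  after byte 1 (0x58): sum1=23, sum2=213
  after byte 2 (0xA5): sum1=188, sum2=146
  after byte 3 (0xCB): sum1=136, sum2=27
  after byte 4 (0x9B): sum1=36, sum2=63
Checksum = sum2·256 + sum1 = 63·256 + 36 = 16164 = 0x3F24.

3F24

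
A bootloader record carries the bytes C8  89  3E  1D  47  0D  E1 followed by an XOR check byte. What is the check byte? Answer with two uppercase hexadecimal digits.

XOR the bytes together:
  start with 0xC8
  0xC8 ⊕ 0x89 = 0x41
  0x41 ⊕ 0x3E = 0x7F
  0x7F ⊕ 0x1D = 0x62
  0x62 ⊕ 0x47 = 0x25
  0x25 ⊕ 0x0D = 0x28
  0x28 ⊕ 0xE1 = 0xC9

C9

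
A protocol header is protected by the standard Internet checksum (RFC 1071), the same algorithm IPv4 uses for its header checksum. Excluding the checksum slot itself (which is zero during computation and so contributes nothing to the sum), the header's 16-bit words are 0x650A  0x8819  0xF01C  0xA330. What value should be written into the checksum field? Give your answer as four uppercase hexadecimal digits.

7F8E

One's-complement addition (fold any carry out of bit 15 back into bit 0):
  0x650A + 0x8819 = 0x0ED23
  0xED23 + 0xF01C = 0x1DD3F → wrap carry → 0xDD40
  0xDD40 + 0xA330 = 0x18070 → wrap carry → 0x8071
One's-complement sum = 0x8071.
Checksum = ~0x8071 & 0xFFFF = 0x7F8E.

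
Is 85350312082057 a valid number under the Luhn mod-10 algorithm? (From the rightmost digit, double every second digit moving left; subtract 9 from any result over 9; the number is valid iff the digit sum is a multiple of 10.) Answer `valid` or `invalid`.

valid

From the right, keep odd positions and double even positions (subtract 9 from any doubled value over 9):
  doubled (positions 2,4,...): 1 4 0 2 0 6 7 → sum 20
  kept (positions 1,3,...): 7 0 8 2 3 5 5 → sum 30
Total = 50.
50 mod 10 = 0, so the number is valid.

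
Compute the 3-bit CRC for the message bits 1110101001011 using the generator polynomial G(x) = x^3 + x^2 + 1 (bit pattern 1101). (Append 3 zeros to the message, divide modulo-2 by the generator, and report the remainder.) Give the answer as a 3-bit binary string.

010

Append 3 zeros: 1110101001011000. Divide by 1101 (XOR where the leading bit is 1):
  pos 0: 1110 XOR 1101 = 0011
  pos 2: 1110 XOR 1101 = 0011
  pos 4: 1110 XOR 1101 = 0011
  pos 6: 1101 XOR 1101 = 0000
  pos 11: 1100 XOR 1101 = 0001
Remainder (last 3 bits) = 010. This is the CRC / FCS.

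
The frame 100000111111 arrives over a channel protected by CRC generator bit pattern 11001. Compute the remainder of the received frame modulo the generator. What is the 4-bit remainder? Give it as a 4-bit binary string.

0000

Modulo-2 division of 100000111111 by 11001:
  pos 0: 10000 XOR 11001 = 01001
  pos 1: 10010 XOR 11001 = 01011
  pos 2: 10111 XOR 11001 = 01110
  pos 3: 11101 XOR 11001 = 00100
  pos 5: 10011 XOR 11001 = 01010
  pos 6: 10101 XOR 11001 = 01100
  pos 7: 11001 XOR 11001 = 00000
Remainder = 0000 (zero — the frame passes the CRC check).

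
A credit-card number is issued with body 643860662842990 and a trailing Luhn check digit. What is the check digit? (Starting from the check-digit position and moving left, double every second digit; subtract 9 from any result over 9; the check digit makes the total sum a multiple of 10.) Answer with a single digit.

7

Partial digits right→left: 0 9 9 2 4 8 2 6 6 0 6 8 3 4 6
Double every second digit counting from the check-digit position (so the 1st, 3rd, 5th, ... of the partial from the right).
  doubled (with −9 where >9): 0 9 8 4 3 3 6 3 → sum 36
  kept as-is: 9 2 8 6 0 8 4 → sum 37
Total = 36 + 37 = 73.
Check digit = (10 − (73 mod 10)) mod 10 = 7.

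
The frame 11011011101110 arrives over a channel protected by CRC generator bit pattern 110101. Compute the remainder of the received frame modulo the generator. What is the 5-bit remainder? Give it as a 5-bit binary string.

Modulo-2 division of 11011011101110 by 110101:
  pos 0: 110110 XOR 110101 = 000011
  pos 4: 111110 XOR 110101 = 001011
  pos 6: 101111 XOR 110101 = 011010
  pos 7: 110101 XOR 110101 = 000000
Remainder = 00000 (zero — the frame passes the CRC check).

00000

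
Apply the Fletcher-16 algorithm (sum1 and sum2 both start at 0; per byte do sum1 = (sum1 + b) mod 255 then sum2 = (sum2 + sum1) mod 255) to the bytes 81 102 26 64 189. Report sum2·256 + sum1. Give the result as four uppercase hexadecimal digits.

Running sums (mod 255):
  after byte 0 (81): sum1=81, sum2=81
  after byte 1 (102): sum1=183, sum2=9
  after byte 2 (26): sum1=209, sum2=218
  after byte 3 (64): sum1=18, sum2=236
  after byte 4 (189): sum1=207, sum2=188
Checksum = sum2·256 + sum1 = 188·256 + 207 = 48335 = 0xBCCF.

BCCF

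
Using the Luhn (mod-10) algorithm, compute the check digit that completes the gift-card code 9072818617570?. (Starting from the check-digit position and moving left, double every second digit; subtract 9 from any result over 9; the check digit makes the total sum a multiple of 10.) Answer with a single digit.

6

Partial digits right→left: 0 7 5 7 1 6 8 1 8 2 7 0 9
Double every second digit counting from the check-digit position (so the 1st, 3rd, 5th, ... of the partial from the right).
  doubled (with −9 where >9): 0 1 2 7 7 5 9 → sum 31
  kept as-is: 7 7 6 1 2 0 → sum 23
Total = 31 + 23 = 54.
Check digit = (10 − (54 mod 10)) mod 10 = 6.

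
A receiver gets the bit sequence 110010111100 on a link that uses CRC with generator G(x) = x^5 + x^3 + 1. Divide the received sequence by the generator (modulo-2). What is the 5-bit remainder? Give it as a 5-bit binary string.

00100

Modulo-2 division of 110010111100 by 101001:
  pos 0: 110010 XOR 101001 = 011011
  pos 1: 110111 XOR 101001 = 011110
  pos 2: 111101 XOR 101001 = 010100
  pos 3: 101001 XOR 101001 = 000000
Remainder = 00100 (nonzero — an error is detected).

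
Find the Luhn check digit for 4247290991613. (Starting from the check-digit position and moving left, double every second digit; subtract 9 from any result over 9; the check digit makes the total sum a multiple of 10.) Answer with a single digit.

Partial digits right→left: 3 1 6 1 9 9 0 9 2 7 4 2 4
Double every second digit counting from the check-digit position (so the 1st, 3rd, 5th, ... of the partial from the right).
  doubled (with −9 where >9): 6 3 9 0 4 8 8 → sum 38
  kept as-is: 1 1 9 9 7 2 → sum 29
Total = 38 + 29 = 67.
Check digit = (10 − (67 mod 10)) mod 10 = 3.

3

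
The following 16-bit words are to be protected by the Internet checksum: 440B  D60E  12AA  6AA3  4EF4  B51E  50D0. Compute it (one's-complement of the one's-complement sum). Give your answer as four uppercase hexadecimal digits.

One's-complement addition (fold any carry out of bit 15 back into bit 0):
  0x440B + 0xD60E = 0x11A19 → wrap carry → 0x1A1A
  0x1A1A + 0x12AA = 0x02CC4
  0x2CC4 + 0x6AA3 = 0x09767
  0x9767 + 0x4EF4 = 0x0E65B
  0xE65B + 0xB51E = 0x19B79 → wrap carry → 0x9B7A
  0x9B7A + 0x50D0 = 0x0EC4A
One's-complement sum = 0xEC4A.
Checksum = ~0xEC4A & 0xFFFF = 0x13B5.

13B5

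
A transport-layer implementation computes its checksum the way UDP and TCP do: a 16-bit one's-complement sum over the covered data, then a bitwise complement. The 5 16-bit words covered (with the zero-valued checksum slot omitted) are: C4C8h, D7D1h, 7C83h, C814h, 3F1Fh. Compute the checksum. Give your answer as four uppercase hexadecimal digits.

One's-complement addition (fold any carry out of bit 15 back into bit 0):
  0xC4C8 + 0xD7D1 = 0x19C99 → wrap carry → 0x9C9A
  0x9C9A + 0x7C83 = 0x1191D → wrap carry → 0x191E
  0x191E + 0xC814 = 0x0E132
  0xE132 + 0x3F1F = 0x12051 → wrap carry → 0x2052
One's-complement sum = 0x2052.
Checksum = ~0x2052 & 0xFFFF = 0xDFAD.

DFAD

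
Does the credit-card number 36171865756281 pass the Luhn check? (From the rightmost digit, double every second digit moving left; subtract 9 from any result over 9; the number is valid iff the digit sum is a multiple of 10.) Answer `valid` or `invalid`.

invalid

From the right, keep odd positions and double even positions (subtract 9 from any doubled value over 9):
  doubled (positions 2,4,...): 7 3 5 3 2 2 6 → sum 28
  kept (positions 1,3,...): 1 2 5 5 8 7 6 → sum 34
Total = 62.
62 mod 10 = 2, so the number is invalid.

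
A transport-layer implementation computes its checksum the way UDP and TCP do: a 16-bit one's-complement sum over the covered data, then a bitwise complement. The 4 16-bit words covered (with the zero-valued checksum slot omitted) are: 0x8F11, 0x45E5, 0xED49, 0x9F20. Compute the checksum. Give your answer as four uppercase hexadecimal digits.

9E9E

One's-complement addition (fold any carry out of bit 15 back into bit 0):
  0x8F11 + 0x45E5 = 0x0D4F6
  0xD4F6 + 0xED49 = 0x1C23F → wrap carry → 0xC240
  0xC240 + 0x9F20 = 0x16160 → wrap carry → 0x6161
One's-complement sum = 0x6161.
Checksum = ~0x6161 & 0xFFFF = 0x9E9E.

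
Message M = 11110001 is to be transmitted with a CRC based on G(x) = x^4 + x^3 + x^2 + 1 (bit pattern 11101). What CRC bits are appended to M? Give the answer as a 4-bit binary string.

Append 4 zeros: 111100010000. Divide by 11101 (XOR where the leading bit is 1):
  pos 0: 11110 XOR 11101 = 00011
  pos 3: 11001 XOR 11101 = 00100
  pos 5: 10000 XOR 11101 = 01101
  pos 6: 11010 XOR 11101 = 00111
Remainder (last 4 bits) = 1110. This is the CRC / FCS.

1110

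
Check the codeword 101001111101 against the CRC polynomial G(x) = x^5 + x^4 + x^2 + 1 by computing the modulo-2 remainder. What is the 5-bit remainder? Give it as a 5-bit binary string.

Modulo-2 division of 101001111101 by 110101:
  pos 0: 101001 XOR 110101 = 011100
  pos 1: 111001 XOR 110101 = 001100
  pos 3: 110011 XOR 110101 = 000110
  pos 6: 110101 XOR 110101 = 000000
Remainder = 00000 (zero — the frame passes the CRC check).

00000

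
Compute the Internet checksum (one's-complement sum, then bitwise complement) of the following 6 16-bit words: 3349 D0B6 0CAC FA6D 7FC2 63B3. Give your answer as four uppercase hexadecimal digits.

1170

One's-complement addition (fold any carry out of bit 15 back into bit 0):
  0x3349 + 0xD0B6 = 0x103FF → wrap carry → 0x0400
  0x0400 + 0x0CAC = 0x010AC
  0x10AC + 0xFA6D = 0x10B19 → wrap carry → 0x0B1A
  0x0B1A + 0x7FC2 = 0x08ADC
  0x8ADC + 0x63B3 = 0x0EE8F
One's-complement sum = 0xEE8F.
Checksum = ~0xEE8F & 0xFFFF = 0x1170.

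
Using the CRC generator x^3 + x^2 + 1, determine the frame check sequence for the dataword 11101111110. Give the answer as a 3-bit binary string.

Append 3 zeros: 11101111110000. Divide by 1101 (XOR where the leading bit is 1):
  pos 0: 1110 XOR 1101 = 0011
  pos 2: 1111 XOR 1101 = 0010
  pos 4: 1011 XOR 1101 = 0110
  pos 5: 1101 XOR 1101 = 0000
  pos 9: 1000 XOR 1101 = 0101
  pos 10: 1010 XOR 1101 = 0111
Remainder (last 3 bits) = 111. This is the CRC / FCS.

111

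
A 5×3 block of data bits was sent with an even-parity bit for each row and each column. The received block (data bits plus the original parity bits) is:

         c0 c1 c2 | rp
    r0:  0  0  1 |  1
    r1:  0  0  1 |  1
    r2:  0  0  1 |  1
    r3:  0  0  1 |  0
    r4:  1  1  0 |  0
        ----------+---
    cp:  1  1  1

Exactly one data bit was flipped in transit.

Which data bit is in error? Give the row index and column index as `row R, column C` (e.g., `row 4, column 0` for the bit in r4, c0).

row 3, column 2

Recompute each row's even parity and compare to rp:
  r0: data parity 1, sent rp 1 → ok
  r1: data parity 1, sent rp 1 → ok
  r2: data parity 1, sent rp 1 → ok
  r3: data parity 1, sent rp 0 → mismatch
  r4: data parity 0, sent rp 0 → ok
Recompute each column's even parity and compare to cp:
  c0: data parity 1, sent cp 1 → ok
  c1: data parity 1, sent cp 1 → ok
  c2: data parity 0, sent cp 1 → mismatch
Exactly one row (r3) and one column (c2) fail → the flipped bit is at their intersection.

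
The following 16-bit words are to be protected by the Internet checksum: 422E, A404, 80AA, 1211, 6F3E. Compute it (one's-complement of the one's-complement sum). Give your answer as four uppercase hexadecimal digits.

17D3

One's-complement addition (fold any carry out of bit 15 back into bit 0):
  0x422E + 0xA404 = 0x0E632
  0xE632 + 0x80AA = 0x166DC → wrap carry → 0x66DD
  0x66DD + 0x1211 = 0x078EE
  0x78EE + 0x6F3E = 0x0E82C
One's-complement sum = 0xE82C.
Checksum = ~0xE82C & 0xFFFF = 0x17D3.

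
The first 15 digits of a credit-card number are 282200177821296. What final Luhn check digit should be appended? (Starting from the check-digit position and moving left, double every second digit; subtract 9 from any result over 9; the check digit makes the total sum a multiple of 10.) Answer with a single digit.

Partial digits right→left: 6 9 2 1 2 8 7 7 1 0 0 2 2 8 2
Double every second digit counting from the check-digit position (so the 1st, 3rd, 5th, ... of the partial from the right).
  doubled (with −9 where >9): 3 4 4 5 2 0 4 4 → sum 26
  kept as-is: 9 1 8 7 0 2 8 → sum 35
Total = 26 + 35 = 61.
Check digit = (10 − (61 mod 10)) mod 10 = 9.

9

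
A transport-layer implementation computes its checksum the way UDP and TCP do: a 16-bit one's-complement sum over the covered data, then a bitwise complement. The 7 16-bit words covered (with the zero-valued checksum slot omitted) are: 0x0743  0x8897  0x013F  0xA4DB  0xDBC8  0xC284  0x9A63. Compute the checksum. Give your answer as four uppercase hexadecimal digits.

9159

One's-complement addition (fold any carry out of bit 15 back into bit 0):
  0x0743 + 0x8897 = 0x08FDA
  0x8FDA + 0x013F = 0x09119
  0x9119 + 0xA4DB = 0x135F4 → wrap carry → 0x35F5
  0x35F5 + 0xDBC8 = 0x111BD → wrap carry → 0x11BE
  0x11BE + 0xC284 = 0x0D442
  0xD442 + 0x9A63 = 0x16EA5 → wrap carry → 0x6EA6
One's-complement sum = 0x6EA6.
Checksum = ~0x6EA6 & 0xFFFF = 0x9159.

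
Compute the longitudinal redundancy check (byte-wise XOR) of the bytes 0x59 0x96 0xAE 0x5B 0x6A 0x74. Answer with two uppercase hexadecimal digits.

24

XOR the bytes together:
  start with 0x59
  0x59 ⊕ 0x96 = 0xCF
  0xCF ⊕ 0xAE = 0x61
  0x61 ⊕ 0x5B = 0x3A
  0x3A ⊕ 0x6A = 0x50
  0x50 ⊕ 0x74 = 0x24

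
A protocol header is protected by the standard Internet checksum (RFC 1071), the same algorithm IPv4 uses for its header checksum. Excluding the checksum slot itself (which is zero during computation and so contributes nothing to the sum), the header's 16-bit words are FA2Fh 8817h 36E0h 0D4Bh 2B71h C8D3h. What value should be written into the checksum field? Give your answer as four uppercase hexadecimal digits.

4548

One's-complement addition (fold any carry out of bit 15 back into bit 0):
  0xFA2F + 0x8817 = 0x18246 → wrap carry → 0x8247
  0x8247 + 0x36E0 = 0x0B927
  0xB927 + 0x0D4B = 0x0C672
  0xC672 + 0x2B71 = 0x0F1E3
  0xF1E3 + 0xC8D3 = 0x1BAB6 → wrap carry → 0xBAB7
One's-complement sum = 0xBAB7.
Checksum = ~0xBAB7 & 0xFFFF = 0x4548.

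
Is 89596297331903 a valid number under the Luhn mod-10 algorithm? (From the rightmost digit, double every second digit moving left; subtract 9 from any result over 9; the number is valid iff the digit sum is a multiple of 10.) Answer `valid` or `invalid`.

valid

From the right, keep odd positions and double even positions (subtract 9 from any doubled value over 9):
  doubled (positions 2,4,...): 0 2 6 9 3 1 7 → sum 28
  kept (positions 1,3,...): 3 9 3 7 2 9 9 → sum 42
Total = 70.
70 mod 10 = 0, so the number is valid.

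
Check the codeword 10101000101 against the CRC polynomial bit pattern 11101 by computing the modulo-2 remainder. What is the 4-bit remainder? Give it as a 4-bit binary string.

Modulo-2 division of 10101000101 by 11101:
  pos 0: 10101 XOR 11101 = 01000
  pos 1: 10000 XOR 11101 = 01101
  pos 2: 11010 XOR 11101 = 00111
  pos 4: 11101 XOR 11101 = 00000
Remainder = 0001 (nonzero — an error is detected).

0001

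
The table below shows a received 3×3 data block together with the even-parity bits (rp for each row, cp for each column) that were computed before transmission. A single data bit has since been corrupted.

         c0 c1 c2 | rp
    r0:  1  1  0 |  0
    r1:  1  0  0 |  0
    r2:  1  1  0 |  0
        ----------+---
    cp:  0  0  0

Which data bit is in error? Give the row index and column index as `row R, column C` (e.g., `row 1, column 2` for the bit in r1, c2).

Recompute each row's even parity and compare to rp:
  r0: data parity 0, sent rp 0 → ok
  r1: data parity 1, sent rp 0 → mismatch
  r2: data parity 0, sent rp 0 → ok
Recompute each column's even parity and compare to cp:
  c0: data parity 1, sent cp 0 → mismatch
  c1: data parity 0, sent cp 0 → ok
  c2: data parity 0, sent cp 0 → ok
Exactly one row (r1) and one column (c0) fail → the flipped bit is at their intersection.

row 1, column 0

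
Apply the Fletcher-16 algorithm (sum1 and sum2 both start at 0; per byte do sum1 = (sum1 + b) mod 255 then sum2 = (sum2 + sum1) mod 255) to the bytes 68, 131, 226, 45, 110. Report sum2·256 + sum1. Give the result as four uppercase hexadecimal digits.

D446

Running sums (mod 255):
  after byte 0 (68): sum1=68, sum2=68
  after byte 1 (131): sum1=199, sum2=12
  after byte 2 (226): sum1=170, sum2=182
  after byte 3 (45): sum1=215, sum2=142
  after byte 4 (110): sum1=70, sum2=212
Checksum = sum2·256 + sum1 = 212·256 + 70 = 54342 = 0xD446.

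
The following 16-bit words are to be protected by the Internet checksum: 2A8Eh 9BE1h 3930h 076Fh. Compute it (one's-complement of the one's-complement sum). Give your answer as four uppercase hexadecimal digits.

One's-complement addition (fold any carry out of bit 15 back into bit 0):
  0x2A8E + 0x9BE1 = 0x0C66F
  0xC66F + 0x3930 = 0x0FF9F
  0xFF9F + 0x076F = 0x1070E → wrap carry → 0x070F
One's-complement sum = 0x070F.
Checksum = ~0x070F & 0xFFFF = 0xF8F0.

F8F0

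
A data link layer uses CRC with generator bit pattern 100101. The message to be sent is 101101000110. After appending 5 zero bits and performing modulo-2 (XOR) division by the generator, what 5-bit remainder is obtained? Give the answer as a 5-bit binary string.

Append 5 zeros: 10110100011000000. Divide by 100101 (XOR where the leading bit is 1):
  pos 0: 101101 XOR 100101 = 001000
  pos 2: 100000 XOR 100101 = 000101
  pos 5: 101011 XOR 100101 = 001110
  pos 7: 111000 XOR 100101 = 011101
  pos 8: 111010 XOR 100101 = 011111
  pos 9: 111110 XOR 100101 = 011011
  pos 10: 110110 XOR 100101 = 010011
  pos 11: 100110 XOR 100101 = 000011
Remainder (last 5 bits) = 00011. This is the CRC / FCS.

00011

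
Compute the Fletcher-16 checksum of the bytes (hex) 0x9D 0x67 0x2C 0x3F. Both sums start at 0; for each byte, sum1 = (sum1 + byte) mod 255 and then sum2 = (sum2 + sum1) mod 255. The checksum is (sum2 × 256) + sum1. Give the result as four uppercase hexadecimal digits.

4470

Running sums (mod 255):
  after byte 0 (0x9D): sum1=157, sum2=157
  after byte 1 (0x67): sum1=5, sum2=162
  after byte 2 (0x2C): sum1=49, sum2=211
  after byte 3 (0x3F): sum1=112, sum2=68
Checksum = sum2·256 + sum1 = 68·256 + 112 = 17520 = 0x4470.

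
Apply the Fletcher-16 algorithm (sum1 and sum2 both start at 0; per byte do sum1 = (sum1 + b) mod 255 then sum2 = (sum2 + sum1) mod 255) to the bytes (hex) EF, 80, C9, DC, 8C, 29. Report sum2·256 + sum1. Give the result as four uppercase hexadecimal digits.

22CC

Running sums (mod 255):
  after byte 0 (EF): sum1=239, sum2=239
  after byte 1 (80): sum1=112, sum2=96
  after byte 2 (C9): sum1=58, sum2=154
  after byte 3 (DC): sum1=23, sum2=177
  after byte 4 (8C): sum1=163, sum2=85
  after byte 5 (29): sum1=204, sum2=34
Checksum = sum2·256 + sum1 = 34·256 + 204 = 8908 = 0x22CC.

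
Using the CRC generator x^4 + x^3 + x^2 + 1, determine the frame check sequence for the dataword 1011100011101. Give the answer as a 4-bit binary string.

1100

Append 4 zeros: 10111000111010000. Divide by 11101 (XOR where the leading bit is 1):
  pos 0: 10111 XOR 11101 = 01010
  pos 1: 10100 XOR 11101 = 01001
  pos 2: 10010 XOR 11101 = 01111
  pos 3: 11110 XOR 11101 = 00011
  pos 6: 11111 XOR 11101 = 00010
  pos 9: 10010 XOR 11101 = 01111
  pos 10: 11110 XOR 11101 = 00011
Remainder (last 4 bits) = 1100. This is the CRC / FCS.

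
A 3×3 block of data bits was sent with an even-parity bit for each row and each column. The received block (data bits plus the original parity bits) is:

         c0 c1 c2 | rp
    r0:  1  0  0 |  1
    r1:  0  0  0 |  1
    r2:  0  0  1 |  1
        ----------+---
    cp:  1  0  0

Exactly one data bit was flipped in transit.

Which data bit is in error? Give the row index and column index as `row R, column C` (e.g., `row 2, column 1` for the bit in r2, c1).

row 1, column 2

Recompute each row's even parity and compare to rp:
  r0: data parity 1, sent rp 1 → ok
  r1: data parity 0, sent rp 1 → mismatch
  r2: data parity 1, sent rp 1 → ok
Recompute each column's even parity and compare to cp:
  c0: data parity 1, sent cp 1 → ok
  c1: data parity 0, sent cp 0 → ok
  c2: data parity 1, sent cp 0 → mismatch
Exactly one row (r1) and one column (c2) fail → the flipped bit is at their intersection.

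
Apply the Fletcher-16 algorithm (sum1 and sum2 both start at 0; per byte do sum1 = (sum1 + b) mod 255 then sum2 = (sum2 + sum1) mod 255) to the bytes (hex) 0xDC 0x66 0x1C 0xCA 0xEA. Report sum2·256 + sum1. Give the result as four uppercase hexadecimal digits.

Running sums (mod 255):
  after byte 0 (0xDC): sum1=220, sum2=220
  after byte 1 (0x66): sum1=67, sum2=32
  after byte 2 (0x1C): sum1=95, sum2=127
  after byte 3 (0xCA): sum1=42, sum2=169
  after byte 4 (0xEA): sum1=21, sum2=190
Checksum = sum2·256 + sum1 = 190·256 + 21 = 48661 = 0xBE15.

BE15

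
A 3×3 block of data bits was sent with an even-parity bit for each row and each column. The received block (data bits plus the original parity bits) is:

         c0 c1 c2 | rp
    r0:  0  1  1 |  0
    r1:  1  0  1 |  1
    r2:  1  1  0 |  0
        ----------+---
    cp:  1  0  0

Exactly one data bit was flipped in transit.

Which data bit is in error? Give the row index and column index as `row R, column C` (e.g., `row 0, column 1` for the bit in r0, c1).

Recompute each row's even parity and compare to rp:
  r0: data parity 0, sent rp 0 → ok
  r1: data parity 0, sent rp 1 → mismatch
  r2: data parity 0, sent rp 0 → ok
Recompute each column's even parity and compare to cp:
  c0: data parity 0, sent cp 1 → mismatch
  c1: data parity 0, sent cp 0 → ok
  c2: data parity 0, sent cp 0 → ok
Exactly one row (r1) and one column (c0) fail → the flipped bit is at their intersection.

row 1, column 0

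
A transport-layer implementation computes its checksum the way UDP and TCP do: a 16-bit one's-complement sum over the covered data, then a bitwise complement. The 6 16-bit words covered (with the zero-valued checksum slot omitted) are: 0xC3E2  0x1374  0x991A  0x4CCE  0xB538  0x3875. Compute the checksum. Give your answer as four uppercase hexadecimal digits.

5512

One's-complement addition (fold any carry out of bit 15 back into bit 0):
  0xC3E2 + 0x1374 = 0x0D756
  0xD756 + 0x991A = 0x17070 → wrap carry → 0x7071
  0x7071 + 0x4CCE = 0x0BD3F
  0xBD3F + 0xB538 = 0x17277 → wrap carry → 0x7278
  0x7278 + 0x3875 = 0x0AAED
One's-complement sum = 0xAAED.
Checksum = ~0xAAED & 0xFFFF = 0x5512.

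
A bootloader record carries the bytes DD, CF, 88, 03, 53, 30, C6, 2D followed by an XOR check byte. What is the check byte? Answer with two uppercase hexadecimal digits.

11

XOR the bytes together:
  start with 0xDD
  0xDD ⊕ 0xCF = 0x12
  0x12 ⊕ 0x88 = 0x9A
  0x9A ⊕ 0x03 = 0x99
  0x99 ⊕ 0x53 = 0xCA
  0xCA ⊕ 0x30 = 0xFA
  0xFA ⊕ 0xC6 = 0x3C
  0x3C ⊕ 0x2D = 0x11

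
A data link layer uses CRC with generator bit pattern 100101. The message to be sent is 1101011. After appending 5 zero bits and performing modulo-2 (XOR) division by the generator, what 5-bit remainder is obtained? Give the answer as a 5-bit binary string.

Append 5 zeros: 110101100000. Divide by 100101 (XOR where the leading bit is 1):
  pos 0: 110101 XOR 100101 = 010000
  pos 1: 100001 XOR 100101 = 000100
  pos 4: 100000 XOR 100101 = 000101
Remainder (last 5 bits) = 10100. This is the CRC / FCS.

10100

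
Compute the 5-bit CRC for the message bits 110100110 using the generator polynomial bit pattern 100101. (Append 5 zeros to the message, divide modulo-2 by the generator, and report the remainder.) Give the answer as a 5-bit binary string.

Append 5 zeros: 11010011000000. Divide by 100101 (XOR where the leading bit is 1):
  pos 0: 110100 XOR 100101 = 010001
  pos 1: 100011 XOR 100101 = 000110
  pos 4: 110100 XOR 100101 = 010001
  pos 5: 100010 XOR 100101 = 000111
  pos 8: 111000 XOR 100101 = 011101
Remainder (last 5 bits) = 11101. This is the CRC / FCS.

11101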